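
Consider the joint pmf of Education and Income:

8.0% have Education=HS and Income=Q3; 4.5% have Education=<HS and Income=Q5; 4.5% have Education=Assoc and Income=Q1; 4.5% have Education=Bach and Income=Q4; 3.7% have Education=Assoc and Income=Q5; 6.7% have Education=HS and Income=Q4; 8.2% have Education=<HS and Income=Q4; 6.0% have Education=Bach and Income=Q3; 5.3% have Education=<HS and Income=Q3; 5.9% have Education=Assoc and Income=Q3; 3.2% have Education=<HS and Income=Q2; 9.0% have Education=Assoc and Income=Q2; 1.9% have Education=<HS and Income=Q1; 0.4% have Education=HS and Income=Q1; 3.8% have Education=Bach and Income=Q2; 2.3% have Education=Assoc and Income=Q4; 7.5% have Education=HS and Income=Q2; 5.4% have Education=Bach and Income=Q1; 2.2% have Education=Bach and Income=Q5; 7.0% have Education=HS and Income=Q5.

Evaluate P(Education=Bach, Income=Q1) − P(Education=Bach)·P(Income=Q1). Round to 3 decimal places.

P(Education=Bach) = 0.054 + 0.038 + 0.060 + 0.045 + 0.022 = 0.219.
P(Income=Q1) = 0.019 + 0.004 + 0.045 + 0.054 = 0.122.
P(Education=Bach, Income=Q1) − P(Education=Bach)P(Income=Q1) = 0.054 − 0.219×0.122 = 0.027.

0.027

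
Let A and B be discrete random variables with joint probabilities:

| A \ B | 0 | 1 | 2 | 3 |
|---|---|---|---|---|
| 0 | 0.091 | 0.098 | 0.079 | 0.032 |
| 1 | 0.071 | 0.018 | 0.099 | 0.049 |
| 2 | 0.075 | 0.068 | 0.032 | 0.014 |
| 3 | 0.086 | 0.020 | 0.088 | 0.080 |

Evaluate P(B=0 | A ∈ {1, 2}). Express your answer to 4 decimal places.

P(A=1) = 0.071 + 0.018 + 0.099 + 0.049 = 0.237.
P(A=2) = 0.075 + 0.068 + 0.032 + 0.014 = 0.189.
P(A ∈ {1, 2}) = 0.237 + 0.189 = 0.426; P(B=0, A ∈ {1, 2}) = 0.071 + 0.075 = 0.146.
P(B=0 | A ∈ {1, 2}) = 0.146/0.426 = 0.3427.

0.3427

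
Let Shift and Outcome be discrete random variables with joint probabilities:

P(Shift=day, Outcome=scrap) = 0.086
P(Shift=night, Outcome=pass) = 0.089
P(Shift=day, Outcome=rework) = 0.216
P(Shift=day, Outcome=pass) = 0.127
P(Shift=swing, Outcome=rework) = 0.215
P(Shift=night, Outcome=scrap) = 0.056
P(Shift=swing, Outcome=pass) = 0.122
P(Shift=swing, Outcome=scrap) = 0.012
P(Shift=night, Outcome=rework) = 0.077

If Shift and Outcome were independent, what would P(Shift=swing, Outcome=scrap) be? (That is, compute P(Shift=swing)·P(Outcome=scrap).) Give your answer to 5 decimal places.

0.05375

P(Shift=swing) = 0.122 + 0.215 + 0.012 = 0.349.
P(Outcome=scrap) = 0.086 + 0.012 + 0.056 = 0.154.
Product: 0.349 × 0.154 = 0.05375.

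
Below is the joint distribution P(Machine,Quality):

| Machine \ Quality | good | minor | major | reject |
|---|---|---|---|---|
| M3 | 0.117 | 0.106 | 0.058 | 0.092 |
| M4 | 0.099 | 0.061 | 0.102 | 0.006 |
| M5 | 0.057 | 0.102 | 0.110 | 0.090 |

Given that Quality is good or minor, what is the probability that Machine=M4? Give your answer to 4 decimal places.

P(Quality=good) = 0.117 + 0.099 + 0.057 = 0.273.
P(Quality=minor) = 0.106 + 0.061 + 0.102 = 0.269.
P(Quality ∈ {good, minor}) = 0.273 + 0.269 = 0.542; P(Machine=M4, Quality ∈ {good, minor}) = 0.099 + 0.061 = 0.160.
P(Machine=M4 | Quality ∈ {good, minor}) = 0.160/0.542 = 0.2952.

0.2952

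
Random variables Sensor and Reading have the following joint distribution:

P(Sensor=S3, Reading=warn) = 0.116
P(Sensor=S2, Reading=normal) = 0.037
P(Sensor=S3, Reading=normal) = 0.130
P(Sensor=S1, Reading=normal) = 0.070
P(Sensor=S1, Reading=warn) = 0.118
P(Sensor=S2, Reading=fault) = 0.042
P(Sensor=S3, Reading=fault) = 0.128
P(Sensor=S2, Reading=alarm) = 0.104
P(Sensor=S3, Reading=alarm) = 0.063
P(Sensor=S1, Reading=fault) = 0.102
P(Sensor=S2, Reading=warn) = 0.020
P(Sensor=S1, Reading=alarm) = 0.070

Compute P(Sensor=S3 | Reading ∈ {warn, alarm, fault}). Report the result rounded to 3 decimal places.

P(Reading=warn) = 0.118 + 0.020 + 0.116 = 0.254.
P(Reading=alarm) = 0.070 + 0.104 + 0.063 = 0.237.
P(Reading=fault) = 0.102 + 0.042 + 0.128 = 0.272.
P(Reading ∈ {warn, alarm, fault}) = 0.254 + 0.237 + 0.272 = 0.763; P(Sensor=S3, Reading ∈ {warn, alarm, fault}) = 0.116 + 0.063 + 0.128 = 0.307.
P(Sensor=S3 | Reading ∈ {warn, alarm, fault}) = 0.307/0.763 = 0.402.

0.402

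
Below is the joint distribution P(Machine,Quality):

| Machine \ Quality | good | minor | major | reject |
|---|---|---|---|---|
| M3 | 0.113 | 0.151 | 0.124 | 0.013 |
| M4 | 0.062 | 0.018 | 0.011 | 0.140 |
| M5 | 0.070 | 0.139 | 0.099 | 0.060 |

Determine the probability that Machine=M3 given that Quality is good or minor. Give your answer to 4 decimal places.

P(Quality=good) = 0.113 + 0.062 + 0.070 = 0.245.
P(Quality=minor) = 0.151 + 0.018 + 0.139 = 0.308.
P(Quality ∈ {good, minor}) = 0.245 + 0.308 = 0.553; P(Machine=M3, Quality ∈ {good, minor}) = 0.113 + 0.151 = 0.264.
P(Machine=M3 | Quality ∈ {good, minor}) = 0.264/0.553 = 0.4774.

0.4774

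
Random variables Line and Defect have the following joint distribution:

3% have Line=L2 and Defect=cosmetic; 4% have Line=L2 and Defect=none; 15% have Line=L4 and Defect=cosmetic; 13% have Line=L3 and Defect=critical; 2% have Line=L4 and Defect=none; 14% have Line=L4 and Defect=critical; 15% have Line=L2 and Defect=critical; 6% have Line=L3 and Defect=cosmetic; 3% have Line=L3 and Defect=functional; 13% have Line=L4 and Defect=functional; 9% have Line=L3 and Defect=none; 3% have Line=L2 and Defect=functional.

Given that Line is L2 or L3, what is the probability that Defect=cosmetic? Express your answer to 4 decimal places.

0.1607

P(Line=L2) = 0.04 + 0.03 + 0.03 + 0.15 = 0.25.
P(Line=L3) = 0.09 + 0.06 + 0.03 + 0.13 = 0.31.
P(Line ∈ {L2, L3}) = 0.25 + 0.31 = 0.56; P(Defect=cosmetic, Line ∈ {L2, L3}) = 0.03 + 0.06 = 0.09.
P(Defect=cosmetic | Line ∈ {L2, L3}) = 0.09/0.56 = 0.1607.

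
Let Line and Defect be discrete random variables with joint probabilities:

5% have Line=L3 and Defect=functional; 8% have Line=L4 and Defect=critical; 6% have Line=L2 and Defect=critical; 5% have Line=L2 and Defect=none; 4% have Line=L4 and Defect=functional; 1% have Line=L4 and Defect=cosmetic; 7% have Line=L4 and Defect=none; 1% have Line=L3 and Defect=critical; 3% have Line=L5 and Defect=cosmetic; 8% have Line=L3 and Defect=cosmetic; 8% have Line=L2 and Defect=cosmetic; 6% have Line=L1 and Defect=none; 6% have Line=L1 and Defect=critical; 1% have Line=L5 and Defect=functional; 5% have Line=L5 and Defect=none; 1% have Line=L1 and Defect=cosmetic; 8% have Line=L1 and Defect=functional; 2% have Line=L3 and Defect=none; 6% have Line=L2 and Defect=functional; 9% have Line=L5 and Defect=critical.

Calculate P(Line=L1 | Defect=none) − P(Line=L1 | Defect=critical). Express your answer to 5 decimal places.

0.04000

P(Defect=none) = 0.06 + 0.05 + 0.02 + 0.07 + 0.05 = 0.25; P(Line=L1 | Defect=none) = 0.06/0.25 = 0.240000.
P(Defect=critical) = 0.06 + 0.06 + 0.01 + 0.08 + 0.09 = 0.30; P(Line=L1 | Defect=critical) = 0.06/0.30 = 0.200000.
Difference = 0.04000.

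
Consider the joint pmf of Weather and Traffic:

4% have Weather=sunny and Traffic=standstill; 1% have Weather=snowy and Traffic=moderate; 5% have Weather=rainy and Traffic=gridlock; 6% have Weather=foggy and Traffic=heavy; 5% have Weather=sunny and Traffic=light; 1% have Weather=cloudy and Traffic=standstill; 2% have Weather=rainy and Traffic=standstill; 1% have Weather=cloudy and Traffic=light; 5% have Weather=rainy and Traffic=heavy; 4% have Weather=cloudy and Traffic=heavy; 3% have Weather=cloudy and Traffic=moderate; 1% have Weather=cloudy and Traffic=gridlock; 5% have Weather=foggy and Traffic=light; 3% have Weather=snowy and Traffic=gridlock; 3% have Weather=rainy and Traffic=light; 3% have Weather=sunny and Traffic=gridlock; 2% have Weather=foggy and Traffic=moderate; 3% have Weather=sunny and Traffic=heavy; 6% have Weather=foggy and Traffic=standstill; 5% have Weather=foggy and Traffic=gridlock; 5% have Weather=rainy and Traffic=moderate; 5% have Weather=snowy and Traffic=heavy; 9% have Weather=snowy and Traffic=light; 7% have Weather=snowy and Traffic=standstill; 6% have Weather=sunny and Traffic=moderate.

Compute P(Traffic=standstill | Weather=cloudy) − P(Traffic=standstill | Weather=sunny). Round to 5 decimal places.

-0.09048

P(Weather=cloudy) = 0.01 + 0.03 + 0.04 + 0.01 + 0.01 = 0.10; P(Traffic=standstill | Weather=cloudy) = 0.01/0.10 = 0.100000.
P(Weather=sunny) = 0.05 + 0.06 + 0.03 + 0.03 + 0.04 = 0.21; P(Traffic=standstill | Weather=sunny) = 0.04/0.21 = 0.190476.
Difference = -0.09048.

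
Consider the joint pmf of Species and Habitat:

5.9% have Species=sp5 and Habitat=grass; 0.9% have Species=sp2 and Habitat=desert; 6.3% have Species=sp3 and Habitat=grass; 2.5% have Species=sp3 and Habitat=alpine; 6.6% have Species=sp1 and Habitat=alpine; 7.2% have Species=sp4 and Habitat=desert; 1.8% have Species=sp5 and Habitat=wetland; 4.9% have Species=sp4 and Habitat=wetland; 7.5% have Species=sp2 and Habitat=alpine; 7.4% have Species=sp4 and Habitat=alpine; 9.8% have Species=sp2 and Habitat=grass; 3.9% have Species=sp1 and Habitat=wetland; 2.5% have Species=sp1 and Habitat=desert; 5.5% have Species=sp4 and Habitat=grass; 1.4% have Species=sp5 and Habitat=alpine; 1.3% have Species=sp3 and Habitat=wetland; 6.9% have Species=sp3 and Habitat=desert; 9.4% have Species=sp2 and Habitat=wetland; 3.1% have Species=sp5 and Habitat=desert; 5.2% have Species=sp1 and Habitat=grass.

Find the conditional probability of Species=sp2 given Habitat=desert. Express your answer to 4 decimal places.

P(Habitat=desert) = 0.025 + 0.009 + 0.069 + 0.072 + 0.031 = 0.206.
P(Species=sp2 | Habitat=desert) = 0.009/0.206 = 0.0437.

0.0437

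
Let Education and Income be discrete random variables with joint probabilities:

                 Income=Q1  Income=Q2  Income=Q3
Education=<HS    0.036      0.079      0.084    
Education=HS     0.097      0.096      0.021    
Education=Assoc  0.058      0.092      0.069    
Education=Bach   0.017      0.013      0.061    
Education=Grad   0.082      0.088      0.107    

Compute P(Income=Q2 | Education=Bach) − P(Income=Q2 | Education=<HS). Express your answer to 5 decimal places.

-0.25413

P(Education=Bach) = 0.017 + 0.013 + 0.061 = 0.091; P(Income=Q2 | Education=Bach) = 0.013/0.091 = 0.142857.
P(Education=<HS) = 0.036 + 0.079 + 0.084 = 0.199; P(Income=Q2 | Education=<HS) = 0.079/0.199 = 0.396985.
Difference = -0.25413.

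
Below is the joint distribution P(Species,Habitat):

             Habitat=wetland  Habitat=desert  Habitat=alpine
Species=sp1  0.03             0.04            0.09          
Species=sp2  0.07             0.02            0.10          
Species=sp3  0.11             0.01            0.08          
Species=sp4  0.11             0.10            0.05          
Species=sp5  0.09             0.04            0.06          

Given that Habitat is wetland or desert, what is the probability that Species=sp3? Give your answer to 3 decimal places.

0.194

P(Habitat=wetland) = 0.03 + 0.07 + 0.11 + 0.11 + 0.09 = 0.41.
P(Habitat=desert) = 0.04 + 0.02 + 0.01 + 0.10 + 0.04 = 0.21.
P(Habitat ∈ {wetland, desert}) = 0.41 + 0.21 = 0.62; P(Species=sp3, Habitat ∈ {wetland, desert}) = 0.11 + 0.01 = 0.12.
P(Species=sp3 | Habitat ∈ {wetland, desert}) = 0.12/0.62 = 0.194.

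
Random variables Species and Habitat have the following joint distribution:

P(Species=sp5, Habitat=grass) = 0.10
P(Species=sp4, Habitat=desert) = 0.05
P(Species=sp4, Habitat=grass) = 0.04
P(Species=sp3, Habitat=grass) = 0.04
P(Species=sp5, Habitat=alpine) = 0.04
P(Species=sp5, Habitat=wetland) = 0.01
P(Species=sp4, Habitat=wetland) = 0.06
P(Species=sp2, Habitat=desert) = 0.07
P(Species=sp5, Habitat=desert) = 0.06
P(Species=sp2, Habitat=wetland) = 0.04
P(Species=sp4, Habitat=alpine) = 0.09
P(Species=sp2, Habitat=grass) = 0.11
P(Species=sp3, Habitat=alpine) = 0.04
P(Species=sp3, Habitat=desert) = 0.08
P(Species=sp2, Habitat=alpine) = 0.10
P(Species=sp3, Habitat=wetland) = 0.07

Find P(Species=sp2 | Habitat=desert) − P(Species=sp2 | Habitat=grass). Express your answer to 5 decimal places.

-0.11008

P(Habitat=desert) = 0.07 + 0.08 + 0.05 + 0.06 = 0.26; P(Species=sp2 | Habitat=desert) = 0.07/0.26 = 0.269231.
P(Habitat=grass) = 0.11 + 0.04 + 0.04 + 0.10 = 0.29; P(Species=sp2 | Habitat=grass) = 0.11/0.29 = 0.379310.
Difference = -0.11008.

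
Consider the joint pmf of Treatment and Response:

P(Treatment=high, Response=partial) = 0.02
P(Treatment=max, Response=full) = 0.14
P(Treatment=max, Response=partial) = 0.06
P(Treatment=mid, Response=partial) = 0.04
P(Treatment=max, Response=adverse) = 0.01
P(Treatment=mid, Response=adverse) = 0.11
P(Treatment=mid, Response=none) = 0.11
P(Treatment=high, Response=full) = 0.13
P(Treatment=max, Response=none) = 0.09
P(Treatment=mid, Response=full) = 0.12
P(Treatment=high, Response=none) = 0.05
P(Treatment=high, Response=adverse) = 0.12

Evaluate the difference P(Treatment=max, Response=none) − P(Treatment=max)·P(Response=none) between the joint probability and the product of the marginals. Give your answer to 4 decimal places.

0.0150

P(Treatment=max) = 0.09 + 0.06 + 0.14 + 0.01 = 0.30.
P(Response=none) = 0.11 + 0.05 + 0.09 = 0.25.
P(Treatment=max, Response=none) − P(Treatment=max)P(Response=none) = 0.09 − 0.30×0.25 = 0.0150.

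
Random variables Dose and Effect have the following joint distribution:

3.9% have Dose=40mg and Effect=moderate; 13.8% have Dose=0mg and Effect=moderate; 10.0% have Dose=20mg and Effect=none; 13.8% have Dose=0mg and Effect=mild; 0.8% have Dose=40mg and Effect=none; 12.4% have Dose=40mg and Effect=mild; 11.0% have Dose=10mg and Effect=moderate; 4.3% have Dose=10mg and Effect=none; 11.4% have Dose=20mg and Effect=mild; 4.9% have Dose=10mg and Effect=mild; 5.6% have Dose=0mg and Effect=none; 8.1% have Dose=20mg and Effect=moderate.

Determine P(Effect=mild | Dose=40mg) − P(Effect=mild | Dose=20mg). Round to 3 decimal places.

0.339

P(Dose=40mg) = 0.008 + 0.124 + 0.039 = 0.171; P(Effect=mild | Dose=40mg) = 0.124/0.171 = 0.7251.
P(Dose=20mg) = 0.100 + 0.114 + 0.081 = 0.295; P(Effect=mild | Dose=20mg) = 0.114/0.295 = 0.3864.
Difference = 0.339.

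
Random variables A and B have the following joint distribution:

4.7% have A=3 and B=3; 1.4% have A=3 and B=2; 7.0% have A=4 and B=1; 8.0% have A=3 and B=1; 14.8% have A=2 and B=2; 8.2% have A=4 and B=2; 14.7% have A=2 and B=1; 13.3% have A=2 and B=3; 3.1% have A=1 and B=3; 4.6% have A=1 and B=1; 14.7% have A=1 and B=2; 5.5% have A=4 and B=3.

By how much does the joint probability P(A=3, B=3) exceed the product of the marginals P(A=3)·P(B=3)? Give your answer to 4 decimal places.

0.0095

P(A=3) = 0.080 + 0.014 + 0.047 = 0.141.
P(B=3) = 0.031 + 0.133 + 0.047 + 0.055 = 0.266.
P(A=3, B=3) − P(A=3)P(B=3) = 0.047 − 0.141×0.266 = 0.0095.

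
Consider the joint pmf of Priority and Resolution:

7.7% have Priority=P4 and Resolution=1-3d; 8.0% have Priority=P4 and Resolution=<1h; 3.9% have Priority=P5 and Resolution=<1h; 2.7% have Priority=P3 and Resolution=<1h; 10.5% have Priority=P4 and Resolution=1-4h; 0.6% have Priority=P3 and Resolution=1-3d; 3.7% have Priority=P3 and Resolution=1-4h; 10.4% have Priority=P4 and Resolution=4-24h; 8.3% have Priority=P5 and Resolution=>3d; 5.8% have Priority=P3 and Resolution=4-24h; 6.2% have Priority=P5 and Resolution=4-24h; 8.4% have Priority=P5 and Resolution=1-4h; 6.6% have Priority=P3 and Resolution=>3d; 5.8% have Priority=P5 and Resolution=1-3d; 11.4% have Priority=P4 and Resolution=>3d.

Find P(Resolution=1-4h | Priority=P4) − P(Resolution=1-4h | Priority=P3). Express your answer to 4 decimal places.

0.0280

P(Priority=P4) = 0.080 + 0.105 + 0.104 + 0.077 + 0.114 = 0.480; P(Resolution=1-4h | Priority=P4) = 0.105/0.480 = 0.21875.
P(Priority=P3) = 0.027 + 0.037 + 0.058 + 0.006 + 0.066 = 0.194; P(Resolution=1-4h | Priority=P3) = 0.037/0.194 = 0.19072.
Difference = 0.0280.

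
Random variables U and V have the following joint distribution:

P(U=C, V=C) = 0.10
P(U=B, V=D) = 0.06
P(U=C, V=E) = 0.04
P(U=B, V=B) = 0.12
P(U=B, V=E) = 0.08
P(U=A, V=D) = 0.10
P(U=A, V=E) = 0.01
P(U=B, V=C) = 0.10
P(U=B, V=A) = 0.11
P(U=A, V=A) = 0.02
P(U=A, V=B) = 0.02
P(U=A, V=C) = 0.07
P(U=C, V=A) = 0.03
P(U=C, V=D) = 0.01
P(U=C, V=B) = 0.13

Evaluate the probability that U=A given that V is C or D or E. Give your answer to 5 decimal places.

P(V=C) = 0.07 + 0.10 + 0.10 = 0.27.
P(V=D) = 0.10 + 0.06 + 0.01 = 0.17.
P(V=E) = 0.01 + 0.08 + 0.04 = 0.13.
P(V ∈ {C, D, E}) = 0.27 + 0.17 + 0.13 = 0.57; P(U=A, V ∈ {C, D, E}) = 0.07 + 0.10 + 0.01 = 0.18.
P(U=A | V ∈ {C, D, E}) = 0.18/0.57 = 0.31579.

0.31579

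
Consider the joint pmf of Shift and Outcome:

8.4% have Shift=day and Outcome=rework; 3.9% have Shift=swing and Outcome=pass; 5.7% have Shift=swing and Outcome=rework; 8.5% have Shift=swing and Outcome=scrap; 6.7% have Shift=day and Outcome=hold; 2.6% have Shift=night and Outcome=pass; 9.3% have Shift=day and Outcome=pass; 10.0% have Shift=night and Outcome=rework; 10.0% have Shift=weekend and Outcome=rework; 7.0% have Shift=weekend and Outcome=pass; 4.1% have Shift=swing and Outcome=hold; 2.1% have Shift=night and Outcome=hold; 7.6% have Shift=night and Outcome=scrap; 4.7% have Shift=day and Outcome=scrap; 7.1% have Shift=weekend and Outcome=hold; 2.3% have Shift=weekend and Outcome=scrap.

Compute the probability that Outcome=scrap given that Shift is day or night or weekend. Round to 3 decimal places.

0.188

P(Shift=day) = 0.093 + 0.084 + 0.047 + 0.067 = 0.291.
P(Shift=night) = 0.026 + 0.100 + 0.076 + 0.021 = 0.223.
P(Shift=weekend) = 0.070 + 0.100 + 0.023 + 0.071 = 0.264.
P(Shift ∈ {day, night, weekend}) = 0.291 + 0.223 + 0.264 = 0.778; P(Outcome=scrap, Shift ∈ {day, night, weekend}) = 0.047 + 0.076 + 0.023 = 0.146.
P(Outcome=scrap | Shift ∈ {day, night, weekend}) = 0.146/0.778 = 0.188.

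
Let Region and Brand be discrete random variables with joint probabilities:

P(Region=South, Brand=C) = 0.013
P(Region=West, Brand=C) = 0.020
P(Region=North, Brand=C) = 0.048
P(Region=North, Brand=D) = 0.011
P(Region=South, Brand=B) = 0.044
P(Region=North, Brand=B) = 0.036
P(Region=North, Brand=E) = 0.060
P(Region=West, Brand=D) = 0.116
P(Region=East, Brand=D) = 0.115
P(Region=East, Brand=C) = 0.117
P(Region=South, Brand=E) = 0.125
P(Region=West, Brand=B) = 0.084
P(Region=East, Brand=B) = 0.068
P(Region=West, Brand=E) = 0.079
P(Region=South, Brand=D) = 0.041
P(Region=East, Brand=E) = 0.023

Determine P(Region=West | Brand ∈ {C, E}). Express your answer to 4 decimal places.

0.2041

P(Brand=C) = 0.048 + 0.013 + 0.117 + 0.020 = 0.198.
P(Brand=E) = 0.060 + 0.125 + 0.023 + 0.079 = 0.287.
P(Brand ∈ {C, E}) = 0.198 + 0.287 = 0.485; P(Region=West, Brand ∈ {C, E}) = 0.020 + 0.079 = 0.099.
P(Region=West | Brand ∈ {C, E}) = 0.099/0.485 = 0.2041.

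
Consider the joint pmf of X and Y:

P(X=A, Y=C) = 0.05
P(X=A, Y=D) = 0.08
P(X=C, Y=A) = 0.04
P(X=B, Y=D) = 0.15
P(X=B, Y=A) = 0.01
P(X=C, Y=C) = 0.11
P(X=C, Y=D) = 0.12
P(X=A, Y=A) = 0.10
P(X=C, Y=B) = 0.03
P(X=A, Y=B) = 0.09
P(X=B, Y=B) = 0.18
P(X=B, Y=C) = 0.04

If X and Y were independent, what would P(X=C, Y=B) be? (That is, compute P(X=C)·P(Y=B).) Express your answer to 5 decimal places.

P(X=C) = 0.04 + 0.03 + 0.11 + 0.12 = 0.30.
P(Y=B) = 0.09 + 0.18 + 0.03 = 0.30.
Product: 0.30 × 0.30 = 0.09000.

0.09000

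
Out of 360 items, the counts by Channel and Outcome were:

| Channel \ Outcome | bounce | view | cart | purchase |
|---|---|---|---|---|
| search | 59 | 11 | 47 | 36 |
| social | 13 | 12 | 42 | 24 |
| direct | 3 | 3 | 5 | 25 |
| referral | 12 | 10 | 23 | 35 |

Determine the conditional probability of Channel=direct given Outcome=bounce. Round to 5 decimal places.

0.03448

Total with Outcome=bounce: 59 + 13 + 3 + 12 = 87.
P(Channel=direct | Outcome=bounce) = 3/87 = 0.03448.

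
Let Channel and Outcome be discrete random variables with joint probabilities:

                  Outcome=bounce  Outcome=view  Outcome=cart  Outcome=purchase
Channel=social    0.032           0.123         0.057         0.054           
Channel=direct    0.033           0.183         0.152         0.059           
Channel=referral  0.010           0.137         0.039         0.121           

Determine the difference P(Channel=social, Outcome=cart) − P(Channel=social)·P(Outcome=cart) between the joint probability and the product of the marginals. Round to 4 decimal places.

-0.0090

P(Channel=social) = 0.032 + 0.123 + 0.057 + 0.054 = 0.266.
P(Outcome=cart) = 0.057 + 0.152 + 0.039 = 0.248.
P(Channel=social, Outcome=cart) − P(Channel=social)P(Outcome=cart) = 0.057 − 0.266×0.248 = -0.0090.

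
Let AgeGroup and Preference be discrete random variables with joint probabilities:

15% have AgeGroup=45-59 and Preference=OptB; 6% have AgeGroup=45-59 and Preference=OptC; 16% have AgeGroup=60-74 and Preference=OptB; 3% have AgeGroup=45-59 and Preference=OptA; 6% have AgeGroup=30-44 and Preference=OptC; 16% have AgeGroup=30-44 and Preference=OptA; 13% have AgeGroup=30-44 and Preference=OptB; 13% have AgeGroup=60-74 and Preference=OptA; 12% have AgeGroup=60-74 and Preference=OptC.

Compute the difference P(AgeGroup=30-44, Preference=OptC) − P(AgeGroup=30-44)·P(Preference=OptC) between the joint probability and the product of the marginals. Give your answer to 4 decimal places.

P(AgeGroup=30-44) = 0.16 + 0.13 + 0.06 = 0.35.
P(Preference=OptC) = 0.06 + 0.06 + 0.12 = 0.24.
P(AgeGroup=30-44, Preference=OptC) − P(AgeGroup=30-44)P(Preference=OptC) = 0.06 − 0.35×0.24 = -0.0240.

-0.0240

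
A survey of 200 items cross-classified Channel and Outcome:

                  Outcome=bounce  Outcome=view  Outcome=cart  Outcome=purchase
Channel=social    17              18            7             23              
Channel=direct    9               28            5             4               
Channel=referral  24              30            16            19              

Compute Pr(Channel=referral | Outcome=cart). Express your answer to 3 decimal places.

0.571

Total with Outcome=cart: 7 + 5 + 16 = 28.
P(Channel=referral | Outcome=cart) = 16/28 = 0.571.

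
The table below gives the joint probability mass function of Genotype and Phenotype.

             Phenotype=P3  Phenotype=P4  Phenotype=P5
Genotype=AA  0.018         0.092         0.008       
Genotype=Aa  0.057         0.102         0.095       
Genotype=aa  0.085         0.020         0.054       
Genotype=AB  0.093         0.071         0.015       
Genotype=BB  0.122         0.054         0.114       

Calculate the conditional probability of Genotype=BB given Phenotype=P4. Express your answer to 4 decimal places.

P(Phenotype=P4) = 0.092 + 0.102 + 0.020 + 0.071 + 0.054 = 0.339.
P(Genotype=BB | Phenotype=P4) = 0.054/0.339 = 0.1593.

0.1593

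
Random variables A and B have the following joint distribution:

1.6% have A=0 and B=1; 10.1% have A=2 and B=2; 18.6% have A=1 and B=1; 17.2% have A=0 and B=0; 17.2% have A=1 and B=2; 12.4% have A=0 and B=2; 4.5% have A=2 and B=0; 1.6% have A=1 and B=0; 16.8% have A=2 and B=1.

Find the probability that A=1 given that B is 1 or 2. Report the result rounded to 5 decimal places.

P(B=1) = 0.016 + 0.186 + 0.168 = 0.370.
P(B=2) = 0.124 + 0.172 + 0.101 = 0.397.
P(B ∈ {1, 2}) = 0.370 + 0.397 = 0.767; P(A=1, B ∈ {1, 2}) = 0.186 + 0.172 = 0.358.
P(A=1 | B ∈ {1, 2}) = 0.358/0.767 = 0.46675.

0.46675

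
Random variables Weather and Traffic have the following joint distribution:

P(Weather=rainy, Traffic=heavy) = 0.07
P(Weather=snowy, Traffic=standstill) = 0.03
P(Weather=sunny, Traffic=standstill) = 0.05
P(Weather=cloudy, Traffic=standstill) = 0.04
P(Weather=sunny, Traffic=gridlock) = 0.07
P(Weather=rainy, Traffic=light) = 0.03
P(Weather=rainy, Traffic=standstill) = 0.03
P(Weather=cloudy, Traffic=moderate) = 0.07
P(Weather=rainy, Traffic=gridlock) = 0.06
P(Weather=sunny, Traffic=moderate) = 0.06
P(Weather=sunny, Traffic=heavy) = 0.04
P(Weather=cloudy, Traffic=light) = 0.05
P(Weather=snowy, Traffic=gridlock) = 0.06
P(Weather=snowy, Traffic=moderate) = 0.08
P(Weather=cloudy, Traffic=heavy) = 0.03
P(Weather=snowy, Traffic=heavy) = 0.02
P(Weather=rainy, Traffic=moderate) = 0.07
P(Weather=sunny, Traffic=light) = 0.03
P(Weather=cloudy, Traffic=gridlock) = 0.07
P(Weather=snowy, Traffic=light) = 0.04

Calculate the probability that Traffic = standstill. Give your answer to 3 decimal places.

0.150

P(Traffic=standstill) = 0.05 + 0.04 + 0.03 + 0.03 = 0.15.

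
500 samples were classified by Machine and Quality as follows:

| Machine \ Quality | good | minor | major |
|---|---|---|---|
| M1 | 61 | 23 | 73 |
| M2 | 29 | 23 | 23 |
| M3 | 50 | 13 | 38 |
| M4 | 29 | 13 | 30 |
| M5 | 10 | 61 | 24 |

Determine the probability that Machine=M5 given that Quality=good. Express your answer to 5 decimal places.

0.05587

Total with Quality=good: 61 + 29 + 50 + 29 + 10 = 179.
P(Machine=M5 | Quality=good) = 10/179 = 0.05587.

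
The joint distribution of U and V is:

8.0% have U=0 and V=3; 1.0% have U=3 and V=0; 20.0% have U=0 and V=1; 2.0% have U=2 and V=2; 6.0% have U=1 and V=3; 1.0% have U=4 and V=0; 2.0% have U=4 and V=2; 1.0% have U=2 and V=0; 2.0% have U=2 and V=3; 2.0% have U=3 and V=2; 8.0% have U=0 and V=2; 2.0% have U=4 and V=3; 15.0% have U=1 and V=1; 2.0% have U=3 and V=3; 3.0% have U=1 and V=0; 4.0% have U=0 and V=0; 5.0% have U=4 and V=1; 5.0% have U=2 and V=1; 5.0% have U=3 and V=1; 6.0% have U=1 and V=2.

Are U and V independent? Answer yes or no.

Every cell satisfies P(U,V) = P(U)·P(V). For instance P(U=0) = 0.400, P(V=2) = 0.200, and 0.400×0.200 = 0.080 matches the joint entry. So U and V are independent.

yes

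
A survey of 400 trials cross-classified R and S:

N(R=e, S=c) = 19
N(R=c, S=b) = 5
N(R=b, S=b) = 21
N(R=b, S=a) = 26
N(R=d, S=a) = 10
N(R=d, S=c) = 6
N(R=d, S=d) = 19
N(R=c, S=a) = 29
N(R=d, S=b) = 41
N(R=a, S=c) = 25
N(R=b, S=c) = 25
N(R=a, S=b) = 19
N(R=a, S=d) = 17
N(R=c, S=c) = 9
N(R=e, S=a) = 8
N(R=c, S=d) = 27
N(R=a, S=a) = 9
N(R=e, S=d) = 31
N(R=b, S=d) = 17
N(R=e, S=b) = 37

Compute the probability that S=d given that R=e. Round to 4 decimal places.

0.3263

Total with R=e: 8 + 37 + 19 + 31 = 95.
P(S=d | R=e) = 31/95 = 0.3263.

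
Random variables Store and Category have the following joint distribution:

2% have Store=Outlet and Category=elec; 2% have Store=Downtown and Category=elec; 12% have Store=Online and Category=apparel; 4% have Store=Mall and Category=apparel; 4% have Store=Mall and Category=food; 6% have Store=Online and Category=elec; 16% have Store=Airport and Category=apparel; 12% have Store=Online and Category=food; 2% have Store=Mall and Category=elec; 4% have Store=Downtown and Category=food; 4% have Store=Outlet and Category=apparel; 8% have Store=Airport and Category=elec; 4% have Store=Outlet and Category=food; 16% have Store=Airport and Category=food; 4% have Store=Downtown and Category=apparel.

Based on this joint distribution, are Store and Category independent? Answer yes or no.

Every cell satisfies P(Store,Category) = P(Store)·P(Category). For instance P(Store=Online) = 0.30, P(Category=apparel) = 0.40, and 0.30×0.40 = 0.12 matches the joint entry. So Store and Category are independent.

yes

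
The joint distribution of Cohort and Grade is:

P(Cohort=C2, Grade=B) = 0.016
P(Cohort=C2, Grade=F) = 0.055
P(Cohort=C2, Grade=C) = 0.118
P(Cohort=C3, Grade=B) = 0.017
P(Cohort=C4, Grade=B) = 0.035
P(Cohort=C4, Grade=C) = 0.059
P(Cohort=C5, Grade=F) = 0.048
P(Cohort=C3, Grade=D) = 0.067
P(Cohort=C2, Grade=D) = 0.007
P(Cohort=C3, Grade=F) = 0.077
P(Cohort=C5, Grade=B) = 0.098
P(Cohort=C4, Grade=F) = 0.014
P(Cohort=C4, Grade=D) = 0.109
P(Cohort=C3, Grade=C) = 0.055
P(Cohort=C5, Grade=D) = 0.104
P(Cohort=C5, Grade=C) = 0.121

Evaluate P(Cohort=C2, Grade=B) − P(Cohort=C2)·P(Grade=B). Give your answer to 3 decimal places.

P(Cohort=C2) = 0.016 + 0.118 + 0.007 + 0.055 = 0.196.
P(Grade=B) = 0.016 + 0.017 + 0.035 + 0.098 = 0.166.
P(Cohort=C2, Grade=B) − P(Cohort=C2)P(Grade=B) = 0.016 − 0.196×0.166 = -0.017.

-0.017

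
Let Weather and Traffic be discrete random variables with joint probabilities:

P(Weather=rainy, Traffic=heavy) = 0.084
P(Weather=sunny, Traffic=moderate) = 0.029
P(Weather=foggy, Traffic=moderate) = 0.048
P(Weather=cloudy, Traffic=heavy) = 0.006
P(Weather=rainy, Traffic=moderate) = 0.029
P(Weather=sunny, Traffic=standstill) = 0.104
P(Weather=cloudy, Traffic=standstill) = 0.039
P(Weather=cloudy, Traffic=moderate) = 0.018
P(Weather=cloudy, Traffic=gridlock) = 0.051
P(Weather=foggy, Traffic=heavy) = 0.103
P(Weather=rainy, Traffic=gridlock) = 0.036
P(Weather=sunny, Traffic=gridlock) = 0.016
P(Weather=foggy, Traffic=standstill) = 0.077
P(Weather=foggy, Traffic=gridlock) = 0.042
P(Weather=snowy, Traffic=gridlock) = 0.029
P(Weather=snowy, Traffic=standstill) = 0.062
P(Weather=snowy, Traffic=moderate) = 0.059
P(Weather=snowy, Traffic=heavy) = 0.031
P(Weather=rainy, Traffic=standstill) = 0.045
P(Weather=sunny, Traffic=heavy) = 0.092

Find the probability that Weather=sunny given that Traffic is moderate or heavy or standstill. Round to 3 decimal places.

0.272

P(Traffic=moderate) = 0.029 + 0.018 + 0.029 + 0.059 + 0.048 = 0.183.
P(Traffic=heavy) = 0.092 + 0.006 + 0.084 + 0.031 + 0.103 = 0.316.
P(Traffic=standstill) = 0.104 + 0.039 + 0.045 + 0.062 + 0.077 = 0.327.
P(Traffic ∈ {moderate, heavy, standstill}) = 0.183 + 0.316 + 0.327 = 0.826; P(Weather=sunny, Traffic ∈ {moderate, heavy, standstill}) = 0.029 + 0.092 + 0.104 = 0.225.
P(Weather=sunny | Traffic ∈ {moderate, heavy, standstill}) = 0.225/0.826 = 0.272.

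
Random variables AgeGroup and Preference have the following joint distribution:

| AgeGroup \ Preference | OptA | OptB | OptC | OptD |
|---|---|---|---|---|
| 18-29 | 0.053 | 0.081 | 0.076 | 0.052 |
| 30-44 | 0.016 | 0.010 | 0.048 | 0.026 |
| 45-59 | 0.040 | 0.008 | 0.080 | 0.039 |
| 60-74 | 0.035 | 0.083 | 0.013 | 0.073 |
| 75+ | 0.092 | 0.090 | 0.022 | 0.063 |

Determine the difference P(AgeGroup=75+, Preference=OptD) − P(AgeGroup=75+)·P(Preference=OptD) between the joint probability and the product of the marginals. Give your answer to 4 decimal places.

P(AgeGroup=75+) = 0.092 + 0.090 + 0.022 + 0.063 = 0.267.
P(Preference=OptD) = 0.052 + 0.026 + 0.039 + 0.073 + 0.063 = 0.253.
P(AgeGroup=75+, Preference=OptD) − P(AgeGroup=75+)P(Preference=OptD) = 0.063 − 0.267×0.253 = -0.0046.

-0.0046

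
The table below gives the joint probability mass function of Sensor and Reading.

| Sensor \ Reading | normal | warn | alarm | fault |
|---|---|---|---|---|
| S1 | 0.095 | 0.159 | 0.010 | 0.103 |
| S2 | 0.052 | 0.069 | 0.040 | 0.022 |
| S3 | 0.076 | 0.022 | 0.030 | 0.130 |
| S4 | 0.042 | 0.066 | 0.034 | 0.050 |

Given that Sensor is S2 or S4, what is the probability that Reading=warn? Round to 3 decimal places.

P(Sensor=S2) = 0.052 + 0.069 + 0.040 + 0.022 = 0.183.
P(Sensor=S4) = 0.042 + 0.066 + 0.034 + 0.050 = 0.192.
P(Sensor ∈ {S2, S4}) = 0.183 + 0.192 = 0.375; P(Reading=warn, Sensor ∈ {S2, S4}) = 0.069 + 0.066 = 0.135.
P(Reading=warn | Sensor ∈ {S2, S4}) = 0.135/0.375 = 0.360.

0.360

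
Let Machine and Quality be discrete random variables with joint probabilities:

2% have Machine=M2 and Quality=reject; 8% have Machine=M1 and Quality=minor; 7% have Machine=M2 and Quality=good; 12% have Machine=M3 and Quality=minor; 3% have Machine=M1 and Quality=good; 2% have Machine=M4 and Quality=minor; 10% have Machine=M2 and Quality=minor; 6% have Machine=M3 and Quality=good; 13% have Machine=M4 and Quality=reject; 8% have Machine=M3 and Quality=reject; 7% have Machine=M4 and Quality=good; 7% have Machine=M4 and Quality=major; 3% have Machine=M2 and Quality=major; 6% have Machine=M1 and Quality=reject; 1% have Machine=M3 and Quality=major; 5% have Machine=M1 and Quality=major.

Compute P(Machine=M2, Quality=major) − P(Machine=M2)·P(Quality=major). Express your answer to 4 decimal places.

-0.0052

P(Machine=M2) = 0.07 + 0.10 + 0.03 + 0.02 = 0.22.
P(Quality=major) = 0.05 + 0.03 + 0.01 + 0.07 = 0.16.
P(Machine=M2, Quality=major) − P(Machine=M2)P(Quality=major) = 0.03 − 0.22×0.16 = -0.0052.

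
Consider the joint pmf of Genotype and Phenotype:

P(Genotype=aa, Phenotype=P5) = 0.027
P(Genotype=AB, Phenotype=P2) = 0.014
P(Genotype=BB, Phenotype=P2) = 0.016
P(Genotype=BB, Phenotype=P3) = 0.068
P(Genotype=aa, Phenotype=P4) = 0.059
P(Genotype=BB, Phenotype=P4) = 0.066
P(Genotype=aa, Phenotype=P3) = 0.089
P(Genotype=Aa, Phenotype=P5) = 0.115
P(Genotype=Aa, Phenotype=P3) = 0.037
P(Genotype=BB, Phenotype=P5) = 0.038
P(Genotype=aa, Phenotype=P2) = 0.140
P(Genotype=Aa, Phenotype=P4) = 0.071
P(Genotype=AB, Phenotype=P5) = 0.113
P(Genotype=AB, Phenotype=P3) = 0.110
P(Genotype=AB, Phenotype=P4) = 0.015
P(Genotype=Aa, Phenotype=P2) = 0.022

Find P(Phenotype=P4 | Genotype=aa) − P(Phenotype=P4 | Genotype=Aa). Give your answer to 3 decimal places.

P(Genotype=aa) = 0.140 + 0.089 + 0.059 + 0.027 = 0.315; P(Phenotype=P4 | Genotype=aa) = 0.059/0.315 = 0.1873.
P(Genotype=Aa) = 0.022 + 0.037 + 0.071 + 0.115 = 0.245; P(Phenotype=P4 | Genotype=Aa) = 0.071/0.245 = 0.2898.
Difference = -0.102.

-0.102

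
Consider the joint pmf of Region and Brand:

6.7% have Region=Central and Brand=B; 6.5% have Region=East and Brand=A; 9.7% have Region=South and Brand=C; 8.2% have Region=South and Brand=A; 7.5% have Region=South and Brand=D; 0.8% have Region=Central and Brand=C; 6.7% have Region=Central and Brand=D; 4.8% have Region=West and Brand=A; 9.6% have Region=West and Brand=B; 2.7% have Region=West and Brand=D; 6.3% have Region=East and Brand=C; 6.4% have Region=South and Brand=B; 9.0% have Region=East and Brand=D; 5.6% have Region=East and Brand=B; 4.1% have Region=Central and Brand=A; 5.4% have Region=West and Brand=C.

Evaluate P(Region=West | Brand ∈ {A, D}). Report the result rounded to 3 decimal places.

0.152

P(Brand=A) = 0.082 + 0.065 + 0.048 + 0.041 = 0.236.
P(Brand=D) = 0.075 + 0.090 + 0.027 + 0.067 = 0.259.
P(Brand ∈ {A, D}) = 0.236 + 0.259 = 0.495; P(Region=West, Brand ∈ {A, D}) = 0.048 + 0.027 = 0.075.
P(Region=West | Brand ∈ {A, D}) = 0.075/0.495 = 0.152.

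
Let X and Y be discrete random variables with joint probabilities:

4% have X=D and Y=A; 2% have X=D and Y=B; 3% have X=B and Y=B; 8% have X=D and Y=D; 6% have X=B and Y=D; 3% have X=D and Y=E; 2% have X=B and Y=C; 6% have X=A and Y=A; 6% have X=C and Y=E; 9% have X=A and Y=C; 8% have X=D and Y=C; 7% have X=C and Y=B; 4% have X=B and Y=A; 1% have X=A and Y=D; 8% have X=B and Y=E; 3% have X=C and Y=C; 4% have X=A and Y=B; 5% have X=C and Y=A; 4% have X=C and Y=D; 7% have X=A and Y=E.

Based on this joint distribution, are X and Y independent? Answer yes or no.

P(X=A) = 0.27 and P(Y=D) = 0.19, so their product is 0.0513, but P(X=A, Y=D) = 0.01. Since these differ, X and Y are not independent.

no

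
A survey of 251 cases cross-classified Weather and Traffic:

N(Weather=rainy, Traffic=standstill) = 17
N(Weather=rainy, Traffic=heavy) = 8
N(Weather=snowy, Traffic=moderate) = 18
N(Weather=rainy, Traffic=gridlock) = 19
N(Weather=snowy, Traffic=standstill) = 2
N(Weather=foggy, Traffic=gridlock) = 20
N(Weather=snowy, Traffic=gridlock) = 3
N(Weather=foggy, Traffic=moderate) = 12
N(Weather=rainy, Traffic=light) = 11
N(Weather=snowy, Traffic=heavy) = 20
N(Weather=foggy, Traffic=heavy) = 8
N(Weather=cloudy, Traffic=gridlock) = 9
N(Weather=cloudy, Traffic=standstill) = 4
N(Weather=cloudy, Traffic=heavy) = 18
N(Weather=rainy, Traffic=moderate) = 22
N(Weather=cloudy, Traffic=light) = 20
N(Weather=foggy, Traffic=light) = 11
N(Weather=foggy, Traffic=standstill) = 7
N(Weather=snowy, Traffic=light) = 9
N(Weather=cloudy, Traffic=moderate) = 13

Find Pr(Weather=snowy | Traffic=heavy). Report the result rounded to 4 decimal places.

0.3704

Total with Traffic=heavy: 18 + 8 + 20 + 8 = 54.
P(Weather=snowy | Traffic=heavy) = 20/54 = 0.3704.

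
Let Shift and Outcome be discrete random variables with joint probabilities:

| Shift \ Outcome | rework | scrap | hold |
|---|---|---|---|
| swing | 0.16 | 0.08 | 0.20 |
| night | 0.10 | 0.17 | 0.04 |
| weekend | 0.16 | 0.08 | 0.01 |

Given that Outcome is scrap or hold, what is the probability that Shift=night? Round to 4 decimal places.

P(Outcome=scrap) = 0.08 + 0.17 + 0.08 = 0.33.
P(Outcome=hold) = 0.20 + 0.04 + 0.01 = 0.25.
P(Outcome ∈ {scrap, hold}) = 0.33 + 0.25 = 0.58; P(Shift=night, Outcome ∈ {scrap, hold}) = 0.17 + 0.04 = 0.21.
P(Shift=night | Outcome ∈ {scrap, hold}) = 0.21/0.58 = 0.3621.

0.3621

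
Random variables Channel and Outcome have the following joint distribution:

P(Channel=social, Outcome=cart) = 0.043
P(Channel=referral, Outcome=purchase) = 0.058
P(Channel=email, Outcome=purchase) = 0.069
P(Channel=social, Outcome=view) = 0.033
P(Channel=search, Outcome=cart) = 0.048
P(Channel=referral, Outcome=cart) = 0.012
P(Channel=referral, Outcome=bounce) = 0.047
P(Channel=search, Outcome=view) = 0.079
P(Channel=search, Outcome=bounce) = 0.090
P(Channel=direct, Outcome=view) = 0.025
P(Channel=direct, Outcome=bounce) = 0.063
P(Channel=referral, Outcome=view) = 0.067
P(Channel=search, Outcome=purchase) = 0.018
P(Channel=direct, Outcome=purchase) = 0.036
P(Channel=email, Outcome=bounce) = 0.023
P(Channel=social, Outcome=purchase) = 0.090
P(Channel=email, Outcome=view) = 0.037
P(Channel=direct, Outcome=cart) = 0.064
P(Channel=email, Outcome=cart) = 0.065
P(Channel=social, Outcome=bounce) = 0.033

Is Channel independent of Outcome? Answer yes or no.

P(Channel=search) = 0.235 and P(Outcome=purchase) = 0.271, so their product is 0.06369, but P(Channel=search, Outcome=purchase) = 0.018. Since these differ, Channel and Outcome are not independent.

no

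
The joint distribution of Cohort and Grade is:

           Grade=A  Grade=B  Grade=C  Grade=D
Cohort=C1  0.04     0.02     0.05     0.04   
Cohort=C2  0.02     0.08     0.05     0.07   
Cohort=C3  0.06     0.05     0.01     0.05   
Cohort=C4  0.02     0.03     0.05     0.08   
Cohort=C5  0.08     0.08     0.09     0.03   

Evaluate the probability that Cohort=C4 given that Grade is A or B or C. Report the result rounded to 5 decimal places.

P(Grade=A) = 0.04 + 0.02 + 0.06 + 0.02 + 0.08 = 0.22.
P(Grade=B) = 0.02 + 0.08 + 0.05 + 0.03 + 0.08 = 0.26.
P(Grade=C) = 0.05 + 0.05 + 0.01 + 0.05 + 0.09 = 0.25.
P(Grade ∈ {A, B, C}) = 0.22 + 0.26 + 0.25 = 0.73; P(Cohort=C4, Grade ∈ {A, B, C}) = 0.02 + 0.03 + 0.05 = 0.10.
P(Cohort=C4 | Grade ∈ {A, B, C}) = 0.10/0.73 = 0.13699.

0.13699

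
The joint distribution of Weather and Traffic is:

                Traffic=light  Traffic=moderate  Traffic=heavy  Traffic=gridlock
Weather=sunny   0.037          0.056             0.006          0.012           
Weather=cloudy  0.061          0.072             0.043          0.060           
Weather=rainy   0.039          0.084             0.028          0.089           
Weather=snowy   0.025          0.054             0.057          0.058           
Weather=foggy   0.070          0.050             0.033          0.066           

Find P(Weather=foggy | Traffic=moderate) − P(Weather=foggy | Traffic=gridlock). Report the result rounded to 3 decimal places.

-0.073

P(Traffic=moderate) = 0.056 + 0.072 + 0.084 + 0.054 + 0.050 = 0.316; P(Weather=foggy | Traffic=moderate) = 0.050/0.316 = 0.1582.
P(Traffic=gridlock) = 0.012 + 0.060 + 0.089 + 0.058 + 0.066 = 0.285; P(Weather=foggy | Traffic=gridlock) = 0.066/0.285 = 0.2316.
Difference = -0.073.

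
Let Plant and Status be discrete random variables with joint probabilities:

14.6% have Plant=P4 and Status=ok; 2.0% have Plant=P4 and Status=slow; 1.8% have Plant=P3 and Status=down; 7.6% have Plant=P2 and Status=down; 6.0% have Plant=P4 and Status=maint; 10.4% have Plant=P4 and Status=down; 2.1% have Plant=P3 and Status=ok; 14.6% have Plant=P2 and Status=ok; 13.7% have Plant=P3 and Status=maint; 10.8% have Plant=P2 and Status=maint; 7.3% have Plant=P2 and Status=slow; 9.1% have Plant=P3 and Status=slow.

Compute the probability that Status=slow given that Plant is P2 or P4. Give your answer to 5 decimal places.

0.12688

P(Plant=P2) = 0.146 + 0.073 + 0.076 + 0.108 = 0.403.
P(Plant=P4) = 0.146 + 0.020 + 0.104 + 0.060 = 0.330.
P(Plant ∈ {P2, P4}) = 0.403 + 0.330 = 0.733; P(Status=slow, Plant ∈ {P2, P4}) = 0.073 + 0.020 = 0.093.
P(Status=slow | Plant ∈ {P2, P4}) = 0.093/0.733 = 0.12688.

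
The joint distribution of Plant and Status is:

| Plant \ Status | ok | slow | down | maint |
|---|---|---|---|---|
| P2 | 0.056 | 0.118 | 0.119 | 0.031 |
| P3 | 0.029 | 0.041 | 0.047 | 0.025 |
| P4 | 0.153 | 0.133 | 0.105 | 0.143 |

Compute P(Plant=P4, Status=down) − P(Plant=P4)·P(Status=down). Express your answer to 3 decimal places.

P(Plant=P4) = 0.153 + 0.133 + 0.105 + 0.143 = 0.534.
P(Status=down) = 0.119 + 0.047 + 0.105 = 0.271.
P(Plant=P4, Status=down) − P(Plant=P4)P(Status=down) = 0.105 − 0.534×0.271 = -0.040.

-0.040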